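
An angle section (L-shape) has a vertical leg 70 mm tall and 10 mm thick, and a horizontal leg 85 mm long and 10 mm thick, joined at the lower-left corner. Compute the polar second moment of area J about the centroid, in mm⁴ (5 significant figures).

Decompose the section into non-overlapping parts with the origin at the bottom-left of its bounding rectangle.
Vertical leg: 10 × 70, A = 700 mm², y = 35 mm, Ī = 285833.3 mm⁴.
Horizontal leg (remainder): 75 × 10, A = 750 mm², y = 5 mm, Ī = 6 250 mm⁴.
Centroid: ȳ = ΣA·y / ΣA = 19.48276 mm.
Transfer each piece to the centroidal x-axis using Ī + A·d² with d = y − 19.48276:
  vertical leg: d = 15.51724 mm → contributes +454382.7 mm⁴
  horizontal leg (remainder): d = -14.48276 mm → contributes +163562.7 mm⁴
Total I = 617945.4 mm⁴.
For the y-axis: x̄ = 26.98276 mm.
Repeating about the centroidal y-axis gives I_y = 1 011 383 mm⁴.
Polar second moment: J = I_x + I_y = 1 629 328 mm⁴.

J ≈ 1.6293 × 10⁶ mm⁴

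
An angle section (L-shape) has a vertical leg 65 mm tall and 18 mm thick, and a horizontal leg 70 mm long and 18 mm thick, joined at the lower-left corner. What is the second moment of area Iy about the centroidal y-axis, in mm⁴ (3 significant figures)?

Iy ≈ 8.80 × 10⁵ mm⁴

Break the section into simple shapes (no overlaps), measuring from the bottom-left corner of the bounding box.
Vertical leg: 18 × 65, A = 1 170 mm², x = 9 mm, Ī = 31 590 mm⁴.
Horizontal leg (remainder): 52 × 18, A = 936 mm², x = 44 mm, Ī = 210 912 mm⁴.
Centroid: x̄ = ΣA·x / ΣA = 24.556 mm.
Transfer each piece to the centroidal y-axis using Ī + A·d² with d = x − 24.556:
  vertical leg: d = -15.556 mm → contributes +314 701 mm⁴
  horizontal leg (remainder): d = 19.444 mm → contributes +564 801 mm⁴
Total I = 879 502 mm⁴.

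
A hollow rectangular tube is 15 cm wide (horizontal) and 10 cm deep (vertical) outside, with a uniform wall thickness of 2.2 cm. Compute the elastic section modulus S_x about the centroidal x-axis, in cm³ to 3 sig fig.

Break the section into simple shapes (no overlaps), measuring from the bottom-left corner of the bounding box.
Outer rectangle: 15 × 10, A = 150 cm², y = 5 cm, Ī = 1 250 cm⁴.
Inner void (subtracted): 10.6 × 5.6, A = 59.36 cm², y = 5 cm, Ī = 155.13 cm⁴.
By symmetry the centroid is at mid-height, ȳ = 5 cm.
All pieces are centred on the centroidal x-axis, so I = ΣĪ (holes subtracted) = 1094.9 cm⁴.
Extreme fibre distance c = 5 cm; S = I/c = 218.97 cm³.

S_x ≈ 219 cm³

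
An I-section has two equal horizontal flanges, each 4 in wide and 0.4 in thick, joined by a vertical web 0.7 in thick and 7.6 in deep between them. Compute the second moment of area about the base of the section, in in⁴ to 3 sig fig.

I_base ≈ 227 in⁴

Treat the section as a set of non-overlapping primitives; coordinates are from the bounding-box lower-left.
Bottom flange: 4 × 0.4, A = 1.6 in², y = 0.2 in, Ī = 0.021333 in⁴.
Web: 0.7 × 7.6, A = 5.32 in², y = 4.2 in, Ī = 25.607 in⁴.
Top flange: 4 × 0.4, A = 1.6 in², y = 8.2 in, Ī = 0.021333 in⁴.
Transfer each piece to the bottom edge using Ī + A·d² with d = y − 0:
  bottom flange: d = 0.2 in → contributes +0.085333 in⁴
  web: d = 4.2 in → contributes +119.45 in⁴
  top flange: d = 8.2 in → contributes +107.61 in⁴
Total I = 227.14 in⁴.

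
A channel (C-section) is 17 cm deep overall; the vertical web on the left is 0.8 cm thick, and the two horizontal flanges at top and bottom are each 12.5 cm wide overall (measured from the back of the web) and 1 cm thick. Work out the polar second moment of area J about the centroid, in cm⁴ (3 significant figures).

Decompose the section into non-overlapping parts with the origin at the bottom-left of its bounding rectangle.
Web: 0.8 × 17, A = 13.6 cm², y = 8.5 cm, Ī = 327.53 cm⁴.
Top flange (beyond web): 11.7 × 1, A = 11.7 cm², y = 16.5 cm, Ī = 0.975 cm⁴.
Bottom flange (beyond web): 11.7 × 1, A = 11.7 cm², y = 0.5 cm, Ī = 0.975 cm⁴.
By symmetry the centroid is at mid-height, ȳ = 8.5 cm.
Transfer each piece to the centroidal x-axis using Ī + A·d² with d = y − 8.5:
  web: d = 0 cm → contributes +327.53 cm⁴
  top flange (beyond web): d = 8 cm → contributes +749.78 cm⁴
  bottom flange (beyond web): d = -8 cm → contributes +749.78 cm⁴
Total I = 1827.1 cm⁴.
For the y-axis: x̄ = 4.3527 cm.
Repeating about the centroidal y-axis gives I_y = 603.64 cm⁴.
Polar second moment: J = I_x + I_y = 2430.7 cm⁴.

J ≈ 2430 cm⁴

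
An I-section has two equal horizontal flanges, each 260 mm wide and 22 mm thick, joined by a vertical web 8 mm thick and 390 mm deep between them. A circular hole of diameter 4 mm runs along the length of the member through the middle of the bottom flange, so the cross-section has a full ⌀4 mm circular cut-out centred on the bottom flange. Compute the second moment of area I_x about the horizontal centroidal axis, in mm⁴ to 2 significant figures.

I_x ≈ 5.2 × 10⁸ mm⁴

Decompose the section into non-overlapping parts with the origin at the bottom-left of its bounding rectangle.
Bottom flange: 260 × 22, A = 5 720 mm², y = 11 mm, Ī = 230 707 mm⁴.
Web: 8 × 390, A = 3 120 mm², y = 217 mm, Ī = 39 546 000 mm⁴.
Top flange: 260 × 22, A = 5 720 mm², y = 423 mm, Ī = 230 707 mm⁴.
Hole (subtracted): ⌀4, A = 12.57 mm², y = 11 mm, Ī = 12.57 mm⁴.
Centroid: ȳ = ΣA·y / ΣA = 217.2 mm.
Transfer each piece to the horizontal centroidal axis using Ī + A·d² with d = y − 217.2:
  bottom flange: d = -206.2 mm → contributes +243 384 165 mm⁴
  web: d = -0.1779 mm → contributes +39 546 099 mm⁴
  top flange: d = 205.8 mm → contributes +242 545 451 mm⁴
  hole: d = -206.2 mm → contributes −534 201 mm⁴
Total I = 524 941 514 mm⁴.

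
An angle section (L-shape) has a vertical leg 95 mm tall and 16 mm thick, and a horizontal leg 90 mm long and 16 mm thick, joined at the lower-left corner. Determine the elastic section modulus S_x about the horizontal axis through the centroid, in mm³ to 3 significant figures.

S_x ≈ 3.41 × 10⁴ mm³

Treat the section as a set of non-overlapping primitives; coordinates are from the bounding-box lower-left.
Vertical leg: 16 × 95, A = 1 520 mm², y = 47.5 mm, Ī = 1 143 167 mm⁴.
Horizontal leg (remainder): 74 × 16, A = 1 184 mm², y = 8 mm, Ī = 25 259 mm⁴.
Centroid: ȳ = ΣA·y / ΣA = 30.204 mm.
Transfer each piece to the horizontal axis through the centroid using Ī + A·d² with d = y − 30.204:
  vertical leg: d = 17.296 mm → contributes +1 597 870 mm⁴
  horizontal leg (remainder): d = -22.204 mm → contributes +608 999 mm⁴
Total I = 2 206 869 mm⁴.
Extreme fibre distance c = 64.796 mm; S = I/c = 34 059 mm³.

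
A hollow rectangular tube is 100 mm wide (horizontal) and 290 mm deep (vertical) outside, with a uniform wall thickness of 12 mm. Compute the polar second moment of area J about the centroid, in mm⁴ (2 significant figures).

Break the section into simple shapes (no overlaps), measuring from the bottom-left corner of the bounding box.
Outer rectangle: 100 × 290, A = 29 000 mm², y = 145 mm, Ī = 203 241 667 mm⁴.
Inner void (subtracted): 76 × 266, A = 20 216 mm², y = 145 mm, Ī = 119 200 275 mm⁴.
By symmetry the centroid is at mid-height, ȳ = 145 mm.
All pieces are centred on the centroidal x-axis, so I = ΣĪ (holes subtracted) = 84 041 392 mm⁴.
Repeating about the centroidal y-axis gives I_y = 14 436 032 mm⁴.
Polar second moment: J = I_x + I_y = 98 477 424 mm⁴.

J ≈ 9.8 × 10⁷ mm⁴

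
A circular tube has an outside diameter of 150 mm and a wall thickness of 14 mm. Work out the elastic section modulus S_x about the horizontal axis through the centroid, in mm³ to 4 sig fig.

S_x ≈ 1.863 × 10⁵ mm³

Decompose the section into non-overlapping parts with the origin at the bottom-left of its bounding rectangle.
Outer circle: ⌀150, A = 17671.5 mm², y = 75 mm, Ī = 24 850 489 mm⁴.
Bore (subtracted): ⌀122, A = 11689.9 mm², y = 75 mm, Ī = 10 874 498 mm⁴.
By symmetry the centroid is at mid-height, ȳ = 75 mm.
All pieces are centred on the horizontal axis through the centroid, so I = ΣĪ (holes subtracted) = 13 975 991 mm⁴.
Extreme fibre distance c = 75 mm; S = I/c = 186 347 mm³.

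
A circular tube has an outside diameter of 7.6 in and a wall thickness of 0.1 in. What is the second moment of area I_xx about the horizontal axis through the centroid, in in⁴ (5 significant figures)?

I_xx ≈ 16.570 in⁴

Treat the section as a set of non-overlapping primitives; coordinates are from the bounding-box lower-left.
Outer circle: ⌀7.6, A = 45.3646 in², y = 3.8 in, Ī = 163.7662 in⁴.
Bore (subtracted): ⌀7.4, A = 43.0084 in², y = 3.8 in, Ī = 147.1963 in⁴.
By symmetry the centroid is at mid-height, ȳ = 3.8 in.
All pieces are centred on the horizontal axis through the centroid, so I = ΣĪ (holes subtracted) = 16.56994 in⁴.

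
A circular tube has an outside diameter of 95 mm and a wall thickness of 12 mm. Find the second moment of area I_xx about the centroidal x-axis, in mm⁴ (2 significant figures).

Break the section into simple shapes (no overlaps), measuring from the bottom-left corner of the bounding box.
Outer circle: ⌀95, A = 7 088 mm², y = 47.5 mm, Ī = 3 998 198 mm⁴.
Bore (subtracted): ⌀71, A = 3 959 mm², y = 47.5 mm, Ī = 1 247 393 mm⁴.
By symmetry the centroid is at mid-height, ȳ = 47.5 mm.
All pieces are centred on the centroidal x-axis, so I = ΣĪ (holes subtracted) = 2 750 805 mm⁴.

I_xx ≈ 2.8 × 10⁶ mm⁴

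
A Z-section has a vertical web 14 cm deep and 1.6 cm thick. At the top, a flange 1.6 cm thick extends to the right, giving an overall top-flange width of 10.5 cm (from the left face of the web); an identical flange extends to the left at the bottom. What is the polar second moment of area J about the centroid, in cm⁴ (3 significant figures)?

J ≈ 2440 cm⁴

Break the section into simple shapes (no overlaps), measuring from the bottom-left corner of the bounding box.
Web: 1.6 × 14, A = 22.4 cm², y = 7 cm, Ī = 365.87 cm⁴.
Top flange (beyond web): 8.9 × 1.6, A = 14.24 cm², y = 13.2 cm, Ī = 3.0379 cm⁴.
Bottom flange (beyond web): 8.9 × 1.6, A = 14.24 cm², y = 0.8 cm, Ī = 3.0379 cm⁴.
Centroid: ȳ = ΣA·y / ΣA = 7 cm.
Transfer each piece to the centroidal x-axis using Ī + A·d² with d = y − 7:
  web: d = 0 cm → contributes +365.87 cm⁴
  top flange (beyond web): d = 6.2 cm → contributes +550.42 cm⁴
  bottom flange (beyond web): d = -6.2 cm → contributes +550.42 cm⁴
Total I = 1466.7 cm⁴.
For the y-axis: x̄ = 9.7 cm.
Repeating about the centroidal y-axis gives I_y = 977.75 cm⁴.
Polar second moment: J = I_x + I_y = 2444.5 cm⁴.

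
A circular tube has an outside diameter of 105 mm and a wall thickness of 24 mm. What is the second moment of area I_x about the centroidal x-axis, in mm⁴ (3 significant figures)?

Break the section into simple shapes (no overlaps), measuring from the bottom-left corner of the bounding box.
Outer circle: ⌀105, A = 8 659 mm², y = 52.5 mm, Ī = 5 966 602 mm⁴.
Bore (subtracted): ⌀57, A = 2551.8 mm², y = 52.5 mm, Ī = 518 166 mm⁴.
By symmetry the centroid is at mid-height, ȳ = 52.5 mm.
All pieces are centred on the centroidal x-axis, so I = ΣĪ (holes subtracted) = 5 448 436 mm⁴.

I_x ≈ 5.45 × 10⁶ mm⁴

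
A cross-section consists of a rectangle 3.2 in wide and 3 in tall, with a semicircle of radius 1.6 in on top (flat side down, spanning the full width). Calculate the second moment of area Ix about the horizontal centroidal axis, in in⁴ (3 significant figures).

Split into non-overlapping primitives; take the origin at the lower-left of the bounding box.
Rectangular body: 3.2 × 3, A = 9.6 in², y = 1.5 in, Ī = 7.2 in⁴.
Semicircular cap: semicircle r = 1.6, A = 4.0212 in², y = 3.6791 in, Ī = 0.7193 in⁴.
Centroid: ȳ = ΣA·y / ΣA = 2.1433 in.
Transfer each piece to the horizontal centroidal axis using Ī + A·d² with d = y − 2.1433:
  rectangular body: d = -0.6433 in → contributes +11.173 in⁴
  semicircular cap: d = 1.5358 in → contributes +10.204 in⁴
Total I = 21.376 in⁴.

Ix ≈ 21.4 in⁴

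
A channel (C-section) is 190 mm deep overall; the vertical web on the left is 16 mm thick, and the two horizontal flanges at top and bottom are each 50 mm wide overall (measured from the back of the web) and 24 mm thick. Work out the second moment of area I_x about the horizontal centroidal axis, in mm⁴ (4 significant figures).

Treat the section as a set of non-overlapping primitives; coordinates are from the bounding-box lower-left.
Web: 16 × 190, A = 3 040 mm², y = 95 mm, Ī = 9 145 333 mm⁴.
Top flange (beyond web): 34 × 24, A = 816 mm², y = 178 mm, Ī = 39 168 mm⁴.
Bottom flange (beyond web): 34 × 24, A = 816 mm², y = 12 mm, Ī = 39 168 mm⁴.
By symmetry the centroid is at mid-height, ȳ = 95 mm.
Transfer each piece to the horizontal centroidal axis using Ī + A·d² with d = y − 95:
  web: d = 0 mm → contributes +9 145 333 mm⁴
  top flange (beyond web): d = 83 mm → contributes +5 660 592 mm⁴
  bottom flange (beyond web): d = -83 mm → contributes +5 660 592 mm⁴
Total I = 20 466 517 mm⁴.

I_x ≈ 2.047 × 10⁷ mm⁴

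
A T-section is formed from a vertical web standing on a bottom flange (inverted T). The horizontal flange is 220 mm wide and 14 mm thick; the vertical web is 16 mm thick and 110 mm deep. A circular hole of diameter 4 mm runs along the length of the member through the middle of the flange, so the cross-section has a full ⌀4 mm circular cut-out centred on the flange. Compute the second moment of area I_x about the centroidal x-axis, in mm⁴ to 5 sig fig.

I_x ≈ 6.1238 × 10⁶ mm⁴

Decompose the section into non-overlapping parts with the origin at the bottom-left of its bounding rectangle.
Flange: 220 × 14, A = 3 080 mm², y = 7 mm, Ī = 50306.67 mm⁴.
Web: 16 × 110, A = 1 760 mm², y = 69 mm, Ī = 1 774 667 mm⁴.
Hole (subtracted): ⌀4, A = 12.56637 mm², y = 7 mm, Ī = 12.56637 mm⁴.
Centroid: ȳ = ΣA·y / ΣA = 29.60414 mm.
Transfer each piece to the centroidal x-axis using Ī + A·d² with d = y − 29.60414:
  flange: d = -22.60414 mm → contributes +1 624 024 mm⁴
  web: d = 39.39586 mm → contributes +4 506 246 mm⁴
  hole: d = -22.60414 mm → contributes −6433.319 mm⁴
Total I = 6 123 837 mm⁴.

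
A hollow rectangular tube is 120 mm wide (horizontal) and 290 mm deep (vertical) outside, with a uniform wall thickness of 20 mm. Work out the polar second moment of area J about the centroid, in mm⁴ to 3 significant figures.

J ≈ 1.71 × 10⁸ mm⁴

Break the section into simple shapes (no overlaps), measuring from the bottom-left corner of the bounding box.
Outer rectangle: 120 × 290, A = 34 800 mm², y = 145 mm, Ī = 243 890 000 mm⁴.
Inner void (subtracted): 80 × 250, A = 20 000 mm², y = 145 mm, Ī = 104 166 667 mm⁴.
By symmetry the centroid is at mid-height, ȳ = 145 mm.
All pieces are centred on the centroidal x-axis, so I = ΣĪ (holes subtracted) = 139 723 333 mm⁴.
Repeating about the centroidal y-axis gives I_y = 31 093 333 mm⁴.
Polar second moment: J = I_x + I_y = 170 816 667 mm⁴.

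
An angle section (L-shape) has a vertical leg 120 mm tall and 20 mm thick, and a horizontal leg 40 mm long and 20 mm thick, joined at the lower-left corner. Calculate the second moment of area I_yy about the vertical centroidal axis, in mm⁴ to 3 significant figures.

Break the section into simple shapes (no overlaps), measuring from the bottom-left corner of the bounding box.
Vertical leg: 20 × 120, A = 2 400 mm², x = 10 mm, Ī = 80 000 mm⁴.
Horizontal leg (remainder): 20 × 20, A = 400 mm², x = 30 mm, Ī = 13 333 mm⁴.
Centroid: x̄ = ΣA·x / ΣA = 12.857 mm.
Transfer each piece to the vertical centroidal axis using Ī + A·d² with d = x − 12.857:
  vertical leg: d = -2.8571 mm → contributes +99 592 mm⁴
  horizontal leg (remainder): d = 17.143 mm → contributes +130 884 mm⁴
Total I = 230 476 mm⁴.

I_yy ≈ 2.30 × 10⁵ mm⁴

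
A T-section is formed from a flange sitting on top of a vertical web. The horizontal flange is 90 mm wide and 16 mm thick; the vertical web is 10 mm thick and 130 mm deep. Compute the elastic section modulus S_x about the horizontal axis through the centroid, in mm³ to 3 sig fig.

S_x ≈ 5.32 × 10⁴ mm³

Break the section into simple shapes (no overlaps), measuring from the bottom-left corner of the bounding box.
Flange: 90 × 16, A = 1 440 mm², y = 138 mm, Ī = 30 720 mm⁴.
Web: 10 × 130, A = 1 300 mm², y = 65 mm, Ī = 1 830 833 mm⁴.
Centroid: ȳ = ΣA·y / ΣA = 103.36 mm.
Transfer each piece to the horizontal axis through the centroid using Ī + A·d² with d = y − 103.36:
  flange: d = 34.635 mm → contributes +1 758 123 mm⁴
  web: d = -38.365 mm → contributes +3 744 265 mm⁴
Total I = 5 502 388 mm⁴.
Extreme fibre distance c = 103.36 mm; S = I/c = 53 233 mm³.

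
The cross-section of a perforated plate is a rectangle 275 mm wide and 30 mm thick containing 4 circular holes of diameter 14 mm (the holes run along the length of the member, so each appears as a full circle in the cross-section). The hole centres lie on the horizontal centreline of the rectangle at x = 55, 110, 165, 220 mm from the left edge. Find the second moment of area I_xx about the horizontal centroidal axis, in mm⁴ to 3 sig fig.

I_xx ≈ 6.11 × 10⁵ mm⁴

Decompose the section into non-overlapping parts with the origin at the bottom-left of its bounding rectangle.
Plate: 275 × 30, A = 8 250 mm², y = 15 mm, Ī = 618 750 mm⁴.
Hole 1 (subtracted): ⌀14, A = 153.94 mm², y = 15 mm, Ī = 1885.7 mm⁴.
Hole 2 (subtracted): ⌀14, A = 153.94 mm², y = 15 mm, Ī = 1885.7 mm⁴.
Hole 3 (subtracted): ⌀14, A = 153.94 mm², y = 15 mm, Ī = 1885.7 mm⁴.
Hole 4 (subtracted): ⌀14, A = 153.94 mm², y = 15 mm, Ī = 1885.7 mm⁴.
By symmetry the centroid is at mid-height, ȳ = 15 mm.
All pieces are centred on the horizontal centroidal axis, so I = ΣĪ (holes subtracted) = 611 207 mm⁴.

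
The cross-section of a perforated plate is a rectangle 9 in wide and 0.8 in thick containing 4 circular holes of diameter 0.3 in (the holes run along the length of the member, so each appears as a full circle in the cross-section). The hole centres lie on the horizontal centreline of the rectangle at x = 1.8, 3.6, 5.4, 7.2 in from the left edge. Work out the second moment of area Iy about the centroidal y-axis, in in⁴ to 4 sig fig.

Split into non-overlapping primitives; take the origin at the lower-left of the bounding box.
Plate: 9 × 0.8, A = 7.2 in², x = 4.5 in, Ī = 48.6 in⁴.
Hole 1 (subtracted): ⌀0.3, A = 0.0706858 in², x = 1.8 in, Ī = 0.000397608 in⁴.
Hole 2 (subtracted): ⌀0.3, A = 0.0706858 in², x = 3.6 in, Ī = 0.000397608 in⁴.
Hole 3 (subtracted): ⌀0.3, A = 0.0706858 in², x = 5.4 in, Ī = 0.000397608 in⁴.
Hole 4 (subtracted): ⌀0.3, A = 0.0706858 in², x = 7.2 in, Ī = 0.000397608 in⁴.
By symmetry the centroid is at mid-width, x̄ = 4.5 in.
Transfer each piece to the centroidal y-axis using Ī + A·d² with d = x − 4.5:
  plate: d = 0 in → contributes +48.6 in⁴
  hole 1: d = -2.7 in → contributes −0.515697 in⁴
  hole 2: d = -0.9 in → contributes −0.0576531 in⁴
  hole 3: d = 0.9 in → contributes −0.0576531 in⁴
  hole 4: d = 2.7 in → contributes −0.515697 in⁴
Total I = 47.4533 in⁴.

Iy ≈ 47.45 in⁴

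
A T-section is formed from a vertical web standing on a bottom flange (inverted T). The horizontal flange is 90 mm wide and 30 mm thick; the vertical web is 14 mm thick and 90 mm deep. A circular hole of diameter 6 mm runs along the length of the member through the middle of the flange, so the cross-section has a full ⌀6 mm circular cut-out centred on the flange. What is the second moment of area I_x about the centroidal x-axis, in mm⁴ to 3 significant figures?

I_x ≈ 4.14 × 10⁶ mm⁴

Split into non-overlapping primitives; take the origin at the lower-left of the bounding box.
Flange: 90 × 30, A = 2 700 mm², y = 15 mm, Ī = 202 500 mm⁴.
Web: 14 × 90, A = 1 260 mm², y = 75 mm, Ī = 850 500 mm⁴.
Hole (subtracted): ⌀6, A = 28.274 mm², y = 15 mm, Ī = 63.617 mm⁴.
Centroid: ȳ = ΣA·y / ΣA = 34.228 mm.
Transfer each piece to the centroidal x-axis using Ī + A·d² with d = y − 34.228:
  flange: d = -19.228 mm → contributes +1 200 754 mm⁴
  web: d = 40.772 mm → contributes +2 945 048 mm⁴
  hole: d = -19.228 mm → contributes −10 517 mm⁴
Total I = 4 135 285 mm⁴.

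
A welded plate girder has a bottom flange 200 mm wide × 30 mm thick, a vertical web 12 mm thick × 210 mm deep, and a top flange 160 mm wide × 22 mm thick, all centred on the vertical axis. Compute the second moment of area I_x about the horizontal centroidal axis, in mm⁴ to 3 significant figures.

I_x ≈ 1.36 × 10⁸ mm⁴

Treat the section as a set of non-overlapping primitives; coordinates are from the bounding-box lower-left.
Bottom plate: 200 × 30, A = 6 000 mm², y = 15 mm, Ī = 450 000 mm⁴.
Web plate: 12 × 210, A = 2 520 mm², y = 135 mm, Ī = 9 261 000 mm⁴.
Top plate: 160 × 22, A = 3 520 mm², y = 251 mm, Ī = 141 973 mm⁴.
Centroid: ȳ = ΣA·y / ΣA = 109.11 mm.
Transfer each piece to the horizontal centroidal axis using Ī + A·d² with d = y − 109.11:
  bottom plate: d = -94.113 mm → contributes +53 593 492 mm⁴
  web plate: d = 25.887 mm → contributes +10 949 750 mm⁴
  top plate: d = 141.89 mm → contributes +71 006 378 mm⁴
Total I = 135 549 620 mm⁴.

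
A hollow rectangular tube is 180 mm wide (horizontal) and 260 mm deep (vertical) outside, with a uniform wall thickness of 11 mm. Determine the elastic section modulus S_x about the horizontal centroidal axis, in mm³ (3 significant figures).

S_x ≈ 6.63 × 10⁵ mm³

Treat the section as a set of non-overlapping primitives; coordinates are from the bounding-box lower-left.
Outer rectangle: 180 × 260, A = 46 800 mm², y = 130 mm, Ī = 263 640 000 mm⁴.
Inner void (subtracted): 158 × 238, A = 37 604 mm², y = 130 mm, Ī = 177 503 415 mm⁴.
By symmetry the centroid is at mid-height, ȳ = 130 mm.
All pieces are centred on the horizontal centroidal axis, so I = ΣĪ (holes subtracted) = 86 136 585 mm⁴.
Extreme fibre distance c = 130 mm; S = I/c = 662 589 mm³.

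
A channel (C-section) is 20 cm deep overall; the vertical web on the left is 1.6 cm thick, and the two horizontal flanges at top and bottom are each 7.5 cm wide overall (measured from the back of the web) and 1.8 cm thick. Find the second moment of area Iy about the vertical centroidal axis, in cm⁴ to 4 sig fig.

Decompose the section into non-overlapping parts with the origin at the bottom-left of its bounding rectangle.
Web: 1.6 × 20, A = 32 cm², x = 0.8 cm, Ī = 6.82667 cm⁴.
Top flange (beyond web): 5.9 × 1.8, A = 10.62 cm², x = 4.55 cm, Ī = 30.8069 cm⁴.
Bottom flange (beyond web): 5.9 × 1.8, A = 10.62 cm², x = 4.55 cm, Ī = 30.8069 cm⁴.
Centroid: x̄ = ΣA·x / ΣA = 2.29606 cm.
Transfer each piece to the vertical centroidal axis using Ī + A·d² with d = x − 2.29606:
  web: d = -1.49606 cm → contributes +78.4485 cm⁴
  top flange (beyond web): d = 2.25394 cm → contributes +84.7593 cm⁴
  bottom flange (beyond web): d = 2.25394 cm → contributes +84.7593 cm⁴
Total I = 247.967 cm⁴.

Iy ≈ 248.0 cm⁴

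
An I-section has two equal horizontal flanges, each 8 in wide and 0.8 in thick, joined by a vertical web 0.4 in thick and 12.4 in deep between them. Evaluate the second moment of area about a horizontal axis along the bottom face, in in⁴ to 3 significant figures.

I_base ≈ 1490 in⁴

Decompose the section into non-overlapping parts with the origin at the bottom-left of its bounding rectangle.
Bottom flange: 8 × 0.8, A = 6.4 in², y = 0.4 in, Ī = 0.34133 in⁴.
Web: 0.4 × 12.4, A = 4.96 in², y = 7 in, Ī = 63.554 in⁴.
Top flange: 8 × 0.8, A = 6.4 in², y = 13.6 in, Ī = 0.34133 in⁴.
Transfer each piece to the base of the section using Ī + A·d² with d = y − 0:
  bottom flange: d = 0.4 in → contributes +1.3653 in⁴
  web: d = 7 in → contributes +306.59 in⁴
  top flange: d = 13.6 in → contributes +1184.1 in⁴
Total I = 1 492 in⁴.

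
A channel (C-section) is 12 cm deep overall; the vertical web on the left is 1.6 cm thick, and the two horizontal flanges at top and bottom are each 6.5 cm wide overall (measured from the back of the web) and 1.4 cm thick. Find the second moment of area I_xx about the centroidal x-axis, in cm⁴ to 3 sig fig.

I_xx ≈ 618 cm⁴

Decompose the section into non-overlapping parts with the origin at the bottom-left of its bounding rectangle.
Web: 1.6 × 12, A = 19.2 cm², y = 6 cm, Ī = 230.4 cm⁴.
Top flange (beyond web): 4.9 × 1.4, A = 6.86 cm², y = 11.3 cm, Ī = 1.1205 cm⁴.
Bottom flange (beyond web): 4.9 × 1.4, A = 6.86 cm², y = 0.7 cm, Ī = 1.1205 cm⁴.
By symmetry the centroid is at mid-height, ȳ = 6 cm.
Transfer each piece to the centroidal x-axis using Ī + A·d² with d = y − 6:
  web: d = 0 cm → contributes +230.4 cm⁴
  top flange (beyond web): d = 5.3 cm → contributes +193.82 cm⁴
  bottom flange (beyond web): d = -5.3 cm → contributes +193.82 cm⁴
Total I = 618.04 cm⁴.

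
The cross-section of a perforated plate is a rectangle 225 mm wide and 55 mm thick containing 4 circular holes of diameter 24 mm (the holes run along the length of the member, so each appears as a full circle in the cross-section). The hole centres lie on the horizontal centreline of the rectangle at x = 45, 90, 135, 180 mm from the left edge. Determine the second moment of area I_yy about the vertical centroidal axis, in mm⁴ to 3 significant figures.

Treat the section as a set of non-overlapping primitives; coordinates are from the bounding-box lower-left.
Plate: 225 × 55, A = 12 375 mm², x = 112.5 mm, Ī = 52 207 031 mm⁴.
Hole 1 (subtracted): ⌀24, A = 452.39 mm², x = 45 mm, Ī = 16 286 mm⁴.
Hole 2 (subtracted): ⌀24, A = 452.39 mm², x = 90 mm, Ī = 16 286 mm⁴.
Hole 3 (subtracted): ⌀24, A = 452.39 mm², x = 135 mm, Ī = 16 286 mm⁴.
Hole 4 (subtracted): ⌀24, A = 452.39 mm², x = 180 mm, Ī = 16 286 mm⁴.
By symmetry the centroid is at mid-width, x̄ = 112.5 mm.
Transfer each piece to the vertical centroidal axis using Ī + A·d² with d = x − 112.5:
  plate: d = 0 mm → contributes +52 207 031 mm⁴
  hole 1: d = -67.5 mm → contributes −2 077 485 mm⁴
  hole 2: d = -22.5 mm → contributes −245 308 mm⁴
  hole 3: d = 22.5 mm → contributes −245 308 mm⁴
  hole 4: d = 67.5 mm → contributes −2 077 485 mm⁴
Total I = 47 561 445 mm⁴.

I_yy ≈ 4.76 × 10⁷ mm⁴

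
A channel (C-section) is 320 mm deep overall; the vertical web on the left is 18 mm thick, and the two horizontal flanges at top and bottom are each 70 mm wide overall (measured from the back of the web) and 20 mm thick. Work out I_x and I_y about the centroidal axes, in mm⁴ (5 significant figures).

Split into non-overlapping primitives; take the origin at the lower-left of the bounding box.
Web: 18 × 320, A = 5 760 mm², y = 160 mm, Ī = 49 152 000 mm⁴.
Top flange (beyond web): 52 × 20, A = 1 040 mm², y = 310 mm, Ī = 34666.67 mm⁴.
Bottom flange (beyond web): 52 × 20, A = 1 040 mm², y = 10 mm, Ī = 34666.67 mm⁴.
By symmetry the centroid is at mid-height, ȳ = 160 mm.
Transfer each piece to the centroidal x-axis using Ī + A·d² with d = y − 160:
  web: d = 0 mm → contributes +49 152 000 mm⁴
  top flange (beyond web): d = 150 mm → contributes +23 434 667 mm⁴
  bottom flange (beyond web): d = -150 mm → contributes +23 434 667 mm⁴
Total I = 96 021 333 mm⁴.
For the y-axis: x̄ = 18.28571 mm.
Repeating about the centroidal y-axis gives I_y = 2 496 213 mm⁴.

I_x ≈ 9.6021 × 10⁷ mm⁴, I_y ≈ 2.4962 × 10⁶ mm⁴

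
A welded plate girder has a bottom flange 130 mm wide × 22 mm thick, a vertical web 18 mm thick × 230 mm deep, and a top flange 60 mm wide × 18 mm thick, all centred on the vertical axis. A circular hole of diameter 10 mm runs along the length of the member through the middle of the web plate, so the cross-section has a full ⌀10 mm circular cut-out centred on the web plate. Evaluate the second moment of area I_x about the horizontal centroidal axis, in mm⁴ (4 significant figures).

I_x ≈ 7.400 × 10⁷ mm⁴

Break the section into simple shapes (no overlaps), measuring from the bottom-left corner of the bounding box.
Bottom plate: 130 × 22, A = 2 860 mm², y = 11 mm, Ī = 115 353 mm⁴.
Web plate: 18 × 230, A = 4 140 mm², y = 137 mm, Ī = 18 250 500 mm⁴.
Top plate: 60 × 18, A = 1 080 mm², y = 261 mm, Ī = 29 160 mm⁴.
Hole (subtracted): ⌀10, A = 78.5398 mm², y = 137 mm, Ī = 490.874 mm⁴.
Centroid: ȳ = ΣA·y / ΣA = 108.7 mm.
Transfer each piece to the horizontal centroidal axis using Ī + A·d² with d = y − 108.7:
  bottom plate: d = -97.7002 mm → contributes +27 414 975 mm⁴
  web plate: d = 28.2998 mm → contributes +21 566 146 mm⁴
  top plate: d = 152.3 mm → contributes +25 080 019 mm⁴
  hole: d = 28.2998 mm → contributes −63391.9 mm⁴
Total I = 73 997 748 mm⁴.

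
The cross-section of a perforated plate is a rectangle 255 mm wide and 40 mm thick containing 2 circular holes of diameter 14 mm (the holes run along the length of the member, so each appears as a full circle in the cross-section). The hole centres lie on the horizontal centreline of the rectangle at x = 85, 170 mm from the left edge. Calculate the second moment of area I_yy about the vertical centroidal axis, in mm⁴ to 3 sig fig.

I_yy ≈ 5.47 × 10⁷ mm⁴

Treat the section as a set of non-overlapping primitives; coordinates are from the bounding-box lower-left.
Plate: 255 × 40, A = 10 200 mm², x = 127.5 mm, Ī = 55 271 250 mm⁴.
Hole 1 (subtracted): ⌀14, A = 153.94 mm², x = 85 mm, Ī = 1885.7 mm⁴.
Hole 2 (subtracted): ⌀14, A = 153.94 mm², x = 170 mm, Ī = 1885.7 mm⁴.
By symmetry the centroid is at mid-width, x̄ = 127.5 mm.
Transfer each piece to the vertical centroidal axis using Ī + A·d² with d = x − 127.5:
  plate: d = 0 mm → contributes +55 271 250 mm⁴
  hole 1: d = -42.5 mm → contributes −279 936 mm⁴
  hole 2: d = 42.5 mm → contributes −279 936 mm⁴
Total I = 54 711 377 mm⁴.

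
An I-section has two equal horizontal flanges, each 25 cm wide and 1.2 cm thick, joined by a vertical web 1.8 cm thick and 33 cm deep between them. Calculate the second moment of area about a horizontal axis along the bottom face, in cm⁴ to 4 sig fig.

I_base ≈ 6.035 × 10⁴ cm⁴

Break the section into simple shapes (no overlaps), measuring from the bottom-left corner of the bounding box.
Bottom flange: 25 × 1.2, A = 30 cm², y = 0.6 cm, Ī = 3.6 cm⁴.
Web: 1.8 × 33, A = 59.4 cm², y = 17.7 cm, Ī = 5390.55 cm⁴.
Top flange: 25 × 1.2, A = 30 cm², y = 34.8 cm, Ī = 3.6 cm⁴.
Transfer each piece to the base of the section using Ī + A·d² with d = y − 0:
  bottom flange: d = 0.6 cm → contributes +14.4 cm⁴
  web: d = 17.7 cm → contributes +24 000 cm⁴
  top flange: d = 34.8 cm → contributes +36334.8 cm⁴
Total I = 60349.2 cm⁴.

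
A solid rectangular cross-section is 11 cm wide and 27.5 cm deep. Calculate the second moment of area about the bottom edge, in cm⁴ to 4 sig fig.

The section: 11 × 27.5, A = 302.5 cm², y = 13.75 cm, Ī = 19063.8 cm⁴.
Transfer it to the base of the section using Ī + A·d² with d = y − 0:
  the section: d = 13.75 cm → contributes +76255.2 cm⁴
Total I = 76255.2 cm⁴.

I_base ≈ 7.626 × 10⁴ cm⁴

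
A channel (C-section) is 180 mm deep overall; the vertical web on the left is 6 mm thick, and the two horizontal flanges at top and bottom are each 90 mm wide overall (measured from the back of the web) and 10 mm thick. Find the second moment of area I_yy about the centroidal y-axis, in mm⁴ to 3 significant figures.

I_yy ≈ 2.32 × 10⁶ mm⁴

Treat the section as a set of non-overlapping primitives; coordinates are from the bounding-box lower-left.
Web: 6 × 180, A = 1 080 mm², x = 3 mm, Ī = 3 240 mm⁴.
Top flange (beyond web): 84 × 10, A = 840 mm², x = 48 mm, Ī = 493 920 mm⁴.
Bottom flange (beyond web): 84 × 10, A = 840 mm², x = 48 mm, Ī = 493 920 mm⁴.
Centroid: x̄ = ΣA·x / ΣA = 30.391 mm.
Transfer each piece to the centroidal y-axis using Ī + A·d² with d = x − 30.391:
  web: d = -27.391 mm → contributes +813 546 mm⁴
  top flange (beyond web): d = 17.609 mm → contributes +754 376 mm⁴
  bottom flange (beyond web): d = 17.609 mm → contributes +754 376 mm⁴
Total I = 2 322 297 mm⁴.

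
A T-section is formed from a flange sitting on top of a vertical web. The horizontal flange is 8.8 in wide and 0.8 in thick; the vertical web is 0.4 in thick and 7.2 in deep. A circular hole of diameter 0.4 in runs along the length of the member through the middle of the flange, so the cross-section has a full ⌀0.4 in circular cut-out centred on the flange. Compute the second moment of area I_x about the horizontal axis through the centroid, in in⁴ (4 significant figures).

I_x ≈ 45.35 in⁴

Decompose the section into non-overlapping parts with the origin at the bottom-left of its bounding rectangle.
Flange: 8.8 × 0.8, A = 7.04 in², y = 7.6 in, Ī = 0.375467 in⁴.
Web: 0.4 × 7.2, A = 2.88 in², y = 3.6 in, Ī = 12.4416 in⁴.
Hole (subtracted): ⌀0.4, A = 0.125664 in², y = 7.6 in, Ī = 0.00125664 in⁴.
Centroid: ȳ = ΣA·y / ΣA = 6.42381 in.
Transfer each piece to the horizontal axis through the centroid using Ī + A·d² with d = y − 6.42381:
  flange: d = 1.17619 in → contributes +10.1148 in⁴
  web: d = -2.82381 in → contributes +35.4064 in⁴
  hole: d = 1.17619 in → contributes −0.175103 in⁴
Total I = 45.3461 in⁴.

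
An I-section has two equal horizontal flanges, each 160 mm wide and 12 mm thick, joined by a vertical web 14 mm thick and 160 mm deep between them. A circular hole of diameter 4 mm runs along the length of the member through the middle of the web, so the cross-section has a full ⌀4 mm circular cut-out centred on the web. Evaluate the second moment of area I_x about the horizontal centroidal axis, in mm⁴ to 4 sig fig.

Treat the section as a set of non-overlapping primitives; coordinates are from the bounding-box lower-left.
Bottom flange: 160 × 12, A = 1 920 mm², y = 6 mm, Ī = 23 040 mm⁴.
Web: 14 × 160, A = 2 240 mm², y = 92 mm, Ī = 4 778 667 mm⁴.
Top flange: 160 × 12, A = 1 920 mm², y = 178 mm, Ī = 23 040 mm⁴.
Hole (subtracted): ⌀4, A = 12.5664 mm², y = 92 mm, Ī = 12.5664 mm⁴.
By symmetry the centroid is at mid-height, ȳ = 92 mm.
Transfer each piece to the horizontal centroidal axis using Ī + A·d² with d = y − 92:
  bottom flange: d = -86 mm → contributes +14 223 360 mm⁴
  web: d = 0 mm → contributes +4 778 667 mm⁴
  top flange: d = 86 mm → contributes +14 223 360 mm⁴
  hole: d = 0 mm → contributes −12.5664 mm⁴
Total I = 33 225 374 mm⁴.

I_x ≈ 3.323 × 10⁷ mm⁴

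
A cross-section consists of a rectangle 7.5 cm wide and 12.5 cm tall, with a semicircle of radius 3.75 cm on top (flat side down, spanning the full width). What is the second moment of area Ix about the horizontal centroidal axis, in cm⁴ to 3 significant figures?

Break the section into simple shapes (no overlaps), measuring from the bottom-left corner of the bounding box.
Rectangular body: 7.5 × 12.5, A = 93.75 cm², y = 6.25 cm, Ī = 1220.7 cm⁴.
Semicircular cap: semicircle r = 3.75, A = 22.089 cm², y = 14.092 cm, Ī = 21.705 cm⁴.
Centroid: ȳ = ΣA·y / ΣA = 7.7453 cm.
Transfer each piece to the horizontal centroidal axis using Ī + A·d² with d = y − 7.7453:
  rectangular body: d = -1.4953 cm → contributes +1430.3 cm⁴
  semicircular cap: d = 6.3462 cm → contributes +911.35 cm⁴
Total I = 2341.7 cm⁴.

Ix ≈ 2340 cm⁴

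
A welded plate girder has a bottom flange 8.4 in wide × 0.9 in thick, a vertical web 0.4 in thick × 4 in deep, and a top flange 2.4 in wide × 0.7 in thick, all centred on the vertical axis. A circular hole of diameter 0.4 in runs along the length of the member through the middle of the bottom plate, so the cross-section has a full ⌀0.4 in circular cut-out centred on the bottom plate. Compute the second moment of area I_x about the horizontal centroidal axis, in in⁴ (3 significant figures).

Split into non-overlapping primitives; take the origin at the lower-left of the bounding box.
Bottom plate: 8.4 × 0.9, A = 7.56 in², y = 0.45 in, Ī = 0.5103 in⁴.
Web plate: 0.4 × 4, A = 1.6 in², y = 2.9 in, Ī = 2.1333 in⁴.
Top plate: 2.4 × 0.7, A = 1.68 in², y = 5.25 in, Ī = 0.0686 in⁴.
Hole (subtracted): ⌀0.4, A = 0.12566 in², y = 0.45 in, Ī = 0.0012566 in⁴.
Centroid: ȳ = ΣA·y / ΣA = 1.5685 in.
Transfer each piece to the horizontal centroidal axis using Ī + A·d² with d = y − 1.5685:
  bottom plate: d = -1.1185 in → contributes +9.9682 in⁴
  web plate: d = 1.3315 in → contributes +4.97 in⁴
  top plate: d = 3.6815 in → contributes +22.838 in⁴
  hole: d = -1.1185 in → contributes −0.15847 in⁴
Total I = 37.618 in⁴.

I_x ≈ 37.6 in⁴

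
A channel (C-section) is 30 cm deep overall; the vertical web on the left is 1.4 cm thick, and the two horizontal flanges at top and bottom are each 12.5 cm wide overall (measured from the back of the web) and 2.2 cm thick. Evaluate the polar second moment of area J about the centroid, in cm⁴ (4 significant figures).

Split into non-overlapping primitives; take the origin at the lower-left of the bounding box.
Web: 1.4 × 30, A = 42 cm², y = 15 cm, Ī = 3 150 cm⁴.
Top flange (beyond web): 11.1 × 2.2, A = 24.42 cm², y = 28.9 cm, Ī = 9.8494 cm⁴.
Bottom flange (beyond web): 11.1 × 2.2, A = 24.42 cm², y = 1.1 cm, Ī = 9.8494 cm⁴.
By symmetry the centroid is at mid-height, ȳ = 15 cm.
Transfer each piece to the centroidal x-axis using Ī + A·d² with d = y − 15:
  web: d = 0 cm → contributes +3 150 cm⁴
  top flange (beyond web): d = 13.9 cm → contributes +4728.04 cm⁴
  bottom flange (beyond web): d = -13.9 cm → contributes +4728.04 cm⁴
Total I = 12606.1 cm⁴.
For the y-axis: x̄ = 4.0603 cm.
Repeating about the centroidal y-axis gives I_y = 1390.4 cm⁴.
Polar second moment: J = I_x + I_y = 13996.5 cm⁴.

J ≈ 1.400 × 10⁴ cm⁴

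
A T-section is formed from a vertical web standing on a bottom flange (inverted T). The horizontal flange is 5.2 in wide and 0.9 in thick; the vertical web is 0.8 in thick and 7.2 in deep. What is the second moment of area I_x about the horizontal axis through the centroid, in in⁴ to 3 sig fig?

Treat the section as a set of non-overlapping primitives; coordinates are from the bounding-box lower-left.
Flange: 5.2 × 0.9, A = 4.68 in², y = 0.45 in, Ī = 0.3159 in⁴.
Web: 0.8 × 7.2, A = 5.76 in², y = 4.5 in, Ī = 24.883 in⁴.
Centroid: ȳ = ΣA·y / ΣA = 2.6845 in.
Transfer each piece to the horizontal axis through the centroid using Ī + A·d² with d = y − 2.6845:
  flange: d = -2.2345 in → contributes +23.683 in⁴
  web: d = 1.8155 in → contributes +43.869 in⁴
Total I = 67.551 in⁴.

I_x ≈ 67.6 in⁴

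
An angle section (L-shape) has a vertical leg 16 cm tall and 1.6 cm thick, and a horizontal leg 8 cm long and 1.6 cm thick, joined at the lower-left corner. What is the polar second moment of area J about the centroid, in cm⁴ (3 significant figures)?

Break the section into simple shapes (no overlaps), measuring from the bottom-left corner of the bounding box.
Vertical leg: 1.6 × 16, A = 25.6 cm², y = 8 cm, Ī = 546.13 cm⁴.
Horizontal leg (remainder): 6.4 × 1.6, A = 10.24 cm², y = 0.8 cm, Ī = 2.1845 cm⁴.
Centroid: ȳ = ΣA·y / ΣA = 5.9429 cm.
Transfer each piece to the centroidal x-axis using Ī + A·d² with d = y − 5.9429:
  vertical leg: d = 2.0571 cm → contributes +654.47 cm⁴
  horizontal leg (remainder): d = -5.1429 cm → contributes +273.02 cm⁴
Total I = 927.49 cm⁴.
For the y-axis: x̄ = 1.9429 cm.
Repeating about the centroidal y-axis gives I_y = 157.44 cm⁴.
Polar second moment: J = I_x + I_y = 1084.9 cm⁴.

J ≈ 1080 cm⁴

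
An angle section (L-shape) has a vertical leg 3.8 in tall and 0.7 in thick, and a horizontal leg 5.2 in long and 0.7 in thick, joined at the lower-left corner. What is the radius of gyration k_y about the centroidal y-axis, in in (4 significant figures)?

Split into non-overlapping primitives; take the origin at the lower-left of the bounding box.
Vertical leg: 0.7 × 3.8, A = 2.66 in², x = 0.35 in, Ī = 0.108617 in⁴.
Horizontal leg (remainder): 4.5 × 0.7, A = 3.15 in², x = 2.95 in, Ī = 5.31563 in⁴.
Centroid: x̄ = ΣA·x / ΣA = 1.75964 in.
Transfer each piece to the centroidal y-axis using Ī + A·d² with d = x − 1.75964:
  vertical leg: d = -1.40964 in → contributes +5.39425 in⁴
  horizontal leg (remainder): d = 1.19036 in → contributes +9.77905 in⁴
Total I = 15.1733 in⁴.
Radius of gyration: k = √(I/A) = √(15.1733 / 5.81) = 1.61604 in.

k_y ≈ 1.616 in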